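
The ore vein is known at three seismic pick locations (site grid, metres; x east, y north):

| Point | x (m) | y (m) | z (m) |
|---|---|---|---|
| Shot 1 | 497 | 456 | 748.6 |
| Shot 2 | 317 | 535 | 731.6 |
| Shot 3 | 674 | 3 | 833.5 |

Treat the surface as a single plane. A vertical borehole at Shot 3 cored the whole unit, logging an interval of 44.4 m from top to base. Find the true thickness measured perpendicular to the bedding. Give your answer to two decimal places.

Two edge vectors: Shot 1→Shot 2 = (-180, 79, -17), Shot 1→Shot 3 = (177, -453, 84.9).
Normal n = (Shot 1→Shot 2) × (Shot 1→Shot 3) = (-993.9, 12273, 67557).
So ∂z/∂x = −n_x/n_z = 0.01471 and ∂z/∂y = −n_y/n_z = −0.18167.
|∇z| = √(a²+b²) = 0.18226, so dip δ = arctan(0.18226) = 10.33°.
True thickness = vertical thickness × cos δ = 44.4 × cos 10.33° = 43.68 m.

43.68 m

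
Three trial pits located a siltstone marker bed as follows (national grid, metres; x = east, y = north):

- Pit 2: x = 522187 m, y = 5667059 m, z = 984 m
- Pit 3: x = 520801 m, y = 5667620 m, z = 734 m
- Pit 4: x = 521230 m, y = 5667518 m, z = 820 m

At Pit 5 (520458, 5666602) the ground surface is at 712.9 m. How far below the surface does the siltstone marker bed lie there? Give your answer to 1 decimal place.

Let the plane be z = a·x + b·y + c.
Pit 3−Pit 2: −1386a + 561b = −250;  Pit 4−Pit 2: −957a + 459b = −164.
Solving gives a = 0.229070365, b = 0.120305749.
Then c = 984 − a·522187 − b·5667059 = −800413.35.
At (520458, 5666602): z_contact = 119221.50 + 681724.80 − 800413.35 = 532.96 m.
Depth below ground = 712.9 − 532.96 = 179.9 m.

179.9 m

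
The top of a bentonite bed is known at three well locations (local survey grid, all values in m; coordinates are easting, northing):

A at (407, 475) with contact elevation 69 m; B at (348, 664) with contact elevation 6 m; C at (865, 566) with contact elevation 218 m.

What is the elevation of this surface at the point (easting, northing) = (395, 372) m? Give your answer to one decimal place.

Let the plane be z = a·easting + b·northing + c.
B−A: −59a + 189b = −63;  C−A: 458a + 91b = 149.
Solving gives a = 0.36869, b = −0.21824.
Then c = 69 − a·407 − b·475 = 22.61.
At (395, 372): z = 145.6 − 81.2 + 22.61 = 87.1 m.

87.1 m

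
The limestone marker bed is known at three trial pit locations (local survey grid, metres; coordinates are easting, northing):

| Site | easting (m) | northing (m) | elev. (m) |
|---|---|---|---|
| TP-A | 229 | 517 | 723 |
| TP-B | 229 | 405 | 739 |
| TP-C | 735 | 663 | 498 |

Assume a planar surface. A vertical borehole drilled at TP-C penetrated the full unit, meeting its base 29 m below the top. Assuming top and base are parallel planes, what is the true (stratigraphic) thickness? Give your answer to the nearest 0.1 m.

Let the plane be z = a·easting + b·northing + c.
TP-B−TP-A: 0a − 112b = 16;  TP-C−TP-A: 506a + 146b = −225.
Solving gives a = −0.40344, b = −0.14286.
|∇z| = √(a²+b²) = 0.42799, so dip δ = arctan(0.42799) = 23.17°.
True thickness = vertical thickness × cos δ = 29 × cos 23.17° = 26.7 m.

26.7 m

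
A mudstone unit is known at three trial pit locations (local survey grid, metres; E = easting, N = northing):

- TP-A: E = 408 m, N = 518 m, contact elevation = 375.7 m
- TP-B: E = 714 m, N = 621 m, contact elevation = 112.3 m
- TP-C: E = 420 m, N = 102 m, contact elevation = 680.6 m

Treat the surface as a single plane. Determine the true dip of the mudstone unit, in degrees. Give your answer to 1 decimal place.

Two edge vectors: TP-A→TP-B = (306, 103, -263.4), TP-A→TP-C = (12, -416, 304.9).
Normal n = (TP-A→TP-B) × (TP-A→TP-C) = (-78169.7, -96460.2, -128532).
So ∂z/∂E = −n_x/n_z = −0.60817 and ∂z/∂N = −n_y/n_z = −0.75048.
Gradient magnitude |∇z| = √(a² + b²) = √(0.36987 + 0.56321) = 0.96597.
True dip = arctan(0.96597) = 44.0°, dipping toward NE (azimuth ≈ 039°).

44.0°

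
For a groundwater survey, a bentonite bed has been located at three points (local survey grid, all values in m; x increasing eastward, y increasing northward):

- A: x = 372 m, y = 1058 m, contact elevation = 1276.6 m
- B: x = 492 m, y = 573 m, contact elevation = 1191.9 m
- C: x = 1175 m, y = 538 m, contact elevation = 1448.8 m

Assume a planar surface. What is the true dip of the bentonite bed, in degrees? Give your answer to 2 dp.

25.41°

Let the plane be z = a·x + b·y + c.
B−A: 120a − 485b = −84.7;  C−A: 803a − 520b = 172.2.
Solving gives a = 0.39003, b = 0.27114.
Gradient magnitude |∇z| = √(a² + b²) = √(0.15212 + 0.07352) = 0.47502.
True dip = arctan(0.47502) = 25.41°, dipping toward SW (azimuth ≈ 235°).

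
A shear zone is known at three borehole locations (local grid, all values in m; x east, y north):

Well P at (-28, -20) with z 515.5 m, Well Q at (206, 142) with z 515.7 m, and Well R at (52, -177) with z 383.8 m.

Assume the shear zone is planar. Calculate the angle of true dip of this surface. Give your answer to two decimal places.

37.02°

Let the plane be z = a·x + b·y + c.
Well Q−Well P: 234a + 162b = 0.2;  Well R−Well P: 80a − 157b = −131.7.
Solving gives a = −0.42867, b = 0.62042.
Gradient magnitude |∇z| = √(a² + b²) = √(0.18376 + 0.38493) = 0.75411.
True dip = arctan(0.75411) = 37.02°, dipping toward SE (azimuth ≈ 145°).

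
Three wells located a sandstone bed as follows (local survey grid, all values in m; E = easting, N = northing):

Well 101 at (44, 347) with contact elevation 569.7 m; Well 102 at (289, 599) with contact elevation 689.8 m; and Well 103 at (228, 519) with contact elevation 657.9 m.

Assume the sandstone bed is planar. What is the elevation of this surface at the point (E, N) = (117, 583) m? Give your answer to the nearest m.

624 m

Two edge vectors: Well 101→Well 102 = (245, 252, 120.1), Well 101→Well 103 = (184, 172, 88.2).
Normal n = (Well 101→Well 102) × (Well 101→Well 103) = (1569.2, 489.4, -4228).
So ∂z/∂E = −n_x/n_z = 0.37114 and ∂z/∂N = −n_y/n_z = 0.11575.
Intercept c from Well 101: 569.7 − 16.33 − 40.17 = 513.20.
At (117, 583): z = 43.4 + 67.5 + 513.20 = 624.1 m.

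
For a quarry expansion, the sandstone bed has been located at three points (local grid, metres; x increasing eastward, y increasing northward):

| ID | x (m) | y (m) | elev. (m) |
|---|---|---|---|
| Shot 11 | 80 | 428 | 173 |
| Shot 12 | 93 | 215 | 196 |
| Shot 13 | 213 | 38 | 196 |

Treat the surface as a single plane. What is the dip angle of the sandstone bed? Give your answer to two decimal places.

Two edge vectors: Shot 11→Shot 12 = (13, -213, 23), Shot 11→Shot 13 = (133, -390, 23).
Normal n = (Shot 11→Shot 12) × (Shot 11→Shot 13) = (4071, 2760, 23259).
So ∂z/∂x = −n_x/n_z = −0.17503 and ∂z/∂y = −n_y/n_z = −0.11866.
Gradient magnitude |∇z| = √(a² + b²) = √(0.03064 + 0.01408) = 0.21146.
True dip = arctan(0.21146) = 11.94°, dipping toward NE (azimuth ≈ 056°).

11.94°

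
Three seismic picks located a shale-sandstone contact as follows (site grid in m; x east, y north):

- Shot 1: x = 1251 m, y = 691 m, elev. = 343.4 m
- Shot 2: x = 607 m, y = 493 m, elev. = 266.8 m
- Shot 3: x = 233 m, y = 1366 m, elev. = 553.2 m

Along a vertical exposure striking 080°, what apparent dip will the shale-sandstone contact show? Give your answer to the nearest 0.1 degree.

Let the plane be z = a·x + b·y + c.
Shot 2−Shot 1: −644a − 198b = −76.6;  Shot 3−Shot 1: −1018a + 675b = 209.8.
Solving gives a = 0.01598, b = 0.33491.
Unit vector along 080° is (sin 80°, cos 80°) = (0.9848, 0.1736).
Slope in that direction = a·(0.9848) + b·(0.1736) = 0.07389.
Apparent dip = arctan|0.07389| = 4.2° (true dip is 18.5°, so apparent ≤ true as expected).

4.2°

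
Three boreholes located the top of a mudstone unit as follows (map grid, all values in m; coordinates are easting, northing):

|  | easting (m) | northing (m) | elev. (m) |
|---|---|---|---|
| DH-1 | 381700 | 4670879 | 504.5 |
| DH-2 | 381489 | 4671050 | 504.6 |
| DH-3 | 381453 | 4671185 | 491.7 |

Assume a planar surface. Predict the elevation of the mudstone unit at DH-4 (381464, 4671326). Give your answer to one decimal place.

473.4 m

Two edge vectors: DH-1→DH-2 = (-211, 171, 0.1), DH-1→DH-3 = (-247, 306, -12.8).
Normal n = (DH-1→DH-2) × (DH-1→DH-3) = (-2219.4, -2725.5, -22329).
So ∂z/∂easting = −n_x/n_z = −0.099395405 and ∂z/∂northing = −n_y/n_z = −0.122060997.
Intercept c from DH-1: 504.5 + 37939.23 + 570132.15 = 608575.87.
At (381464, 4671326): z = −37915.8 − 570186.7 + 608575.87 = 473.4 m.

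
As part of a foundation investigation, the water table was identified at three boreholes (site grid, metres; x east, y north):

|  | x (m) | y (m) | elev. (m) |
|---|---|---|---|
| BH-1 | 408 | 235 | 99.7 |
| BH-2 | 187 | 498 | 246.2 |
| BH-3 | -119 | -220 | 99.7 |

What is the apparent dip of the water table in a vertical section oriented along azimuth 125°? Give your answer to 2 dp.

Let the plane be z = a·x + b·y + c.
BH-2−BH-1: −221a + 263b = 146.5;  BH-3−BH-1: −527a − 455b = 0.
Solving gives a = −0.27872, b = 0.32282.
Unit vector along 125° is (sin 125°, cos 125°) = (0.8192, -0.5736).
Slope in that direction = a·(0.8192) + b·(-0.5736) = −0.41348.
Apparent dip = arctan|0.41348| = 22.46° (true dip is 23.1°, so apparent ≤ true as expected).

22.46°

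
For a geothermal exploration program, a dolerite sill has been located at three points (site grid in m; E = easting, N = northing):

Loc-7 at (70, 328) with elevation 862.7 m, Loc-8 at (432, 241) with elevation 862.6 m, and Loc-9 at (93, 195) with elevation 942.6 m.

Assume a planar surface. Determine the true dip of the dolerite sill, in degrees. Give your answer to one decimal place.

Let the plane be z = a·E + b·N + c.
Loc-8−Loc-7: 362a − 87b = −0.1;  Loc-9−Loc-7: 23a − 133b = 79.9.
Solving gives a = −0.15093, b = −0.62685.
Gradient magnitude |∇z| = √(a² + b²) = √(0.02278 + 0.39294) = 0.64477.
True dip = arctan(0.64477) = 32.8°, dipping toward NNE (azimuth ≈ 014°).

32.8°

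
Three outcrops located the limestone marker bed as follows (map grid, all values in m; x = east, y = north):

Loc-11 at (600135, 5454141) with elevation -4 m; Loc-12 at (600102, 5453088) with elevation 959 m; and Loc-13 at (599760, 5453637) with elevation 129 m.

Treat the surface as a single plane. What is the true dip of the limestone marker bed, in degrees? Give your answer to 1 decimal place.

52.7°

Two edge vectors: Loc-11→Loc-12 = (-33, -1053, 963), Loc-11→Loc-13 = (-375, -504, 133).
Normal n = (Loc-11→Loc-12) × (Loc-11→Loc-13) = (345303, -356736, -378243).
So ∂z/∂x = −n_x/n_z = 0.91291 and ∂z/∂y = −n_y/n_z = −0.94314.
Gradient magnitude |∇z| = √(a² + b²) = √(0.83341 + 0.88951) = 1.31260.
True dip = arctan(1.31260) = 52.7°, dipping toward NW (azimuth ≈ 316°).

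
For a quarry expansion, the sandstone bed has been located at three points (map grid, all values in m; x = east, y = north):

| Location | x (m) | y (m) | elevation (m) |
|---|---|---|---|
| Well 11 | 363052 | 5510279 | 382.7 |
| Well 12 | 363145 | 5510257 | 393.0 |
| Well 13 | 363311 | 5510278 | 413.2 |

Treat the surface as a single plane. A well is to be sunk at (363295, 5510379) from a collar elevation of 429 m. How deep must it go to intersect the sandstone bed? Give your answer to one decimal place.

Let the plane be z = a·x + b·y + c.
Well 12−Well 11: 93a − 22b = 10.3;  Well 13−Well 11: 259a − 1b = 30.5.
Solving gives a = 0.117876896, b = 0.030115968.
Then c = 382.7 − a·363052 − b·5510279 = −208360.13.
At (363295, 5510379): z_contact = 42824.09 + 165950.40 − 208360.13 = 414.36 m.
Depth below ground = 429 − 414.36 = 14.6 m.

14.6 m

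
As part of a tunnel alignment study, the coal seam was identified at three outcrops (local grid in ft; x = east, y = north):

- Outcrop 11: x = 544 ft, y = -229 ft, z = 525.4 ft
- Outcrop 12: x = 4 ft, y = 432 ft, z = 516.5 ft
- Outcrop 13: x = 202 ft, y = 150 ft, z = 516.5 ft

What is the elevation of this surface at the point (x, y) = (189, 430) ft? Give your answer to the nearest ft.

Two edge vectors: Outcrop 11→Outcrop 12 = (-540, 661, -8.9), Outcrop 11→Outcrop 13 = (-342, 379, -8.9).
Normal n = (Outcrop 11→Outcrop 12) × (Outcrop 11→Outcrop 13) = (-2509.8, -1762.2, 21402).
So ∂z/∂x = −n_x/n_z = 0.11727 and ∂z/∂y = −n_y/n_z = 0.08234.
Intercept c from Outcrop 11: 525.4 − 63.79 + 18.86 = 480.46.
At (189, 430): z = 22.2 + 35.4 + 480.46 = 538.0 ft.

538 ft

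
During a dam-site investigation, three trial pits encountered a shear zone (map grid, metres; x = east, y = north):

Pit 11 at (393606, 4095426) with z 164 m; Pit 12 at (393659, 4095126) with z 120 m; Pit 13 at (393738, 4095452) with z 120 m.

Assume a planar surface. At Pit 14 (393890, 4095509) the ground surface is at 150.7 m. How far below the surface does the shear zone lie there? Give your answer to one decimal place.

Let the plane be z = a·x + b·y + c.
Pit 12−Pit 11: 53a − 300b = −44;  Pit 13−Pit 11: 132a + 26b = −44.
Solving gives a = −0.350041486, b = 0.084826004.
Then c = 164 − a·393606 − b·4095426 = −209456.19.
At (393890, 4095509): z_contact = −137877.84 + 347405.66 − 209456.19 = 71.63 m.
Depth below ground = 150.7 − 71.63 = 79.1 m.

79.1 m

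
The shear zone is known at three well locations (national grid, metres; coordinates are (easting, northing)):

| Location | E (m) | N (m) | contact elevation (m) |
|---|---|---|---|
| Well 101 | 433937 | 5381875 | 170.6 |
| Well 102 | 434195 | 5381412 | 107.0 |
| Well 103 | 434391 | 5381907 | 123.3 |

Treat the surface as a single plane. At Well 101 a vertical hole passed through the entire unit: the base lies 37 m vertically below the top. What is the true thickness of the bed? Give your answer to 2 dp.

36.67 m

Let the plane be z = a·E + b·N + c.
Well 102−Well 101: 258a − 463b = −63.6;  Well 103−Well 101: 454a + 32b = −47.3.
Solving gives a = −0.10956, b = 0.07631.
|∇z| = √(a²+b²) = 0.13352, so dip δ = arctan(0.13352) = 7.61°.
True thickness = vertical thickness × cos δ = 37 × cos 7.61° = 36.67 m.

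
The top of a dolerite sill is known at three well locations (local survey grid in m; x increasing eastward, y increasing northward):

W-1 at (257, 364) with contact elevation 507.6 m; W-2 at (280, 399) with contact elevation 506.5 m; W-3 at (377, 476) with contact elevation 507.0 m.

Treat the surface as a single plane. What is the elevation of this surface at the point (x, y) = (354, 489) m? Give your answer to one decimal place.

504.6 m

Let the plane be z = a·x + b·y + c.
W-2−W-1: 23a + 35b = −1.1;  W-3−W-1: 120a + 112b = −0.6.
Solving gives a = 0.06293, b = −0.07278.
Then c = 507.6 − a·257 − b·364 = 517.92.
At (354, 489): z = 22.3 − 35.6 + 517.92 = 504.6 m.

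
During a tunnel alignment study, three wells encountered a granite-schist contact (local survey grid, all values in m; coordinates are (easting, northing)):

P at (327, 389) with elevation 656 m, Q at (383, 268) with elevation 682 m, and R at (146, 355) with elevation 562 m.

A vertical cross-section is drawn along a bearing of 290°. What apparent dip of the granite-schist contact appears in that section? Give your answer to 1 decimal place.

25.4°

Two edge vectors: P→Q = (56, -121, 26), P→R = (-181, -34, -94).
Normal n = (P→Q) × (P→R) = (12258, 558, -23805).
So ∂z/∂E = −n_x/n_z = 0.51493 and ∂z/∂N = −n_y/n_z = 0.02344.
Unit vector along 290° is (sin 290°, cos 290°) = (-0.9397, 0.3420).
Slope in that direction = a·(-0.9397) + b·(0.3420) = −0.47586.
Apparent dip = arctan|0.47586| = 25.4° (true dip is 27.3°, so apparent ≤ true as expected).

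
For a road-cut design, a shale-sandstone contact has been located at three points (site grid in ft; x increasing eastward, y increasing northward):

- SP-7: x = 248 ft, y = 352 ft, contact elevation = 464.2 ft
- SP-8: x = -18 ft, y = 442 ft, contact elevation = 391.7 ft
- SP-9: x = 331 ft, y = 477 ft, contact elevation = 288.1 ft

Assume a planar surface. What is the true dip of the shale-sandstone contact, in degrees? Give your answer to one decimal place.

52.6°

Two edge vectors: SP-7→SP-8 = (-266, 90, -72.5), SP-7→SP-9 = (83, 125, -176.1).
Normal n = (SP-7→SP-8) × (SP-7→SP-9) = (-6786.5, -52860.1, -40720).
So ∂z/∂x = −n_x/n_z = −0.16666 and ∂z/∂y = −n_y/n_z = −1.29814.
Gradient magnitude |∇z| = √(a² + b²) = √(0.02778 + 1.68516) = 1.30879.
True dip = arctan(1.30879) = 52.6°, dipping toward N (azimuth ≈ 007°).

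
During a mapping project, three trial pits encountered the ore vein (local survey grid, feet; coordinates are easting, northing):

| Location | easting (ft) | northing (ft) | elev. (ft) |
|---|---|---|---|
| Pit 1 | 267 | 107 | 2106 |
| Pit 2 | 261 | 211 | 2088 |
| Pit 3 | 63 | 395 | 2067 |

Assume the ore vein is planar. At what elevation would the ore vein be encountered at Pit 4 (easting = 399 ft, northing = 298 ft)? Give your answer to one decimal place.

Let the plane be z = a·easting + b·northing + c.
Pit 2−Pit 1: −6a + 104b = −18;  Pit 3−Pit 1: −204a + 288b = −39.
Solving gives a = −0.05788, b = −0.17642.
Then c = 2106 − a·267 − b·107 = 2140.33.
At (399, 298): z = −23.1 − 52.6 + 2140.33 = 2064.7 ft.

2064.7 ft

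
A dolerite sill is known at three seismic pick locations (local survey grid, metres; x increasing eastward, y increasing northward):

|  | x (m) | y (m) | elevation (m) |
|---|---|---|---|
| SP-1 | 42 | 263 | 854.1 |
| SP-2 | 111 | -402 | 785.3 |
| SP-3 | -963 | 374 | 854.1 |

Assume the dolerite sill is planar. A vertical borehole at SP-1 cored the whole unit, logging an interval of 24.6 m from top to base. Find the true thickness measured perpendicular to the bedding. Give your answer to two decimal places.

24.46 m

Two edge vectors: SP-1→SP-2 = (69, -665, -68.8), SP-1→SP-3 = (-1005, 111, 0).
Normal n = (SP-1→SP-2) × (SP-1→SP-3) = (7636.8, 69144, -660666).
So ∂z/∂x = −n_x/n_z = 0.01156 and ∂z/∂y = −n_y/n_z = 0.10466.
|∇z| = √(a²+b²) = 0.10529, so dip δ = arctan(0.10529) = 6.01°.
True thickness = vertical thickness × cos δ = 24.6 × cos 6.01° = 24.46 m.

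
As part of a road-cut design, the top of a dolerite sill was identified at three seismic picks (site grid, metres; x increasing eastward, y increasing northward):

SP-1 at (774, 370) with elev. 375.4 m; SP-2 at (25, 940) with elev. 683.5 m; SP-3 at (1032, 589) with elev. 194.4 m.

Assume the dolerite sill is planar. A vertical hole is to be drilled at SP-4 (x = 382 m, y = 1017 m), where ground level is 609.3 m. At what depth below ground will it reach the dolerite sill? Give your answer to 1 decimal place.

135.5 m

Two edge vectors: SP-1→SP-2 = (-749, 570, 308.1), SP-1→SP-3 = (258, 219, -181).
Normal n = (SP-1→SP-2) × (SP-1→SP-3) = (-170643.9, -56079.2, -311091).
So ∂z/∂x = −n_x/n_z = −0.548534 and ∂z/∂y = −n_y/n_z = −0.180266.
Intercept c from SP-1: 375.4 + 424.57 + 66.70 = 866.66.
At (382, 1017): z_contact = −209.54 − 183.33 + 866.66 = 473.79 m.
Depth below ground = 609.3 − 473.79 = 135.5 m.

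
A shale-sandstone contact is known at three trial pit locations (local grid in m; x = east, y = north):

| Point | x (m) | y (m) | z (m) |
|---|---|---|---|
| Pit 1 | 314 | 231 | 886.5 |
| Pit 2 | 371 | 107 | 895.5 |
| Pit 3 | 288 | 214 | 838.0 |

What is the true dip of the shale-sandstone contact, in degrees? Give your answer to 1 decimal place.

57.8°

Two edge vectors: Pit 1→Pit 2 = (57, -124, 9), Pit 1→Pit 3 = (-26, -17, -48.5).
Normal n = (Pit 1→Pit 2) × (Pit 1→Pit 3) = (6167, 2530.5, -4193).
So ∂z/∂x = −n_x/n_z = 1.47078 and ∂z/∂y = −n_y/n_z = 0.60351.
Gradient magnitude |∇z| = √(a² + b²) = √(2.16321 + 0.36422) = 1.58979.
True dip = arctan(1.58979) = 57.8°, dipping toward WSW (azimuth ≈ 248°).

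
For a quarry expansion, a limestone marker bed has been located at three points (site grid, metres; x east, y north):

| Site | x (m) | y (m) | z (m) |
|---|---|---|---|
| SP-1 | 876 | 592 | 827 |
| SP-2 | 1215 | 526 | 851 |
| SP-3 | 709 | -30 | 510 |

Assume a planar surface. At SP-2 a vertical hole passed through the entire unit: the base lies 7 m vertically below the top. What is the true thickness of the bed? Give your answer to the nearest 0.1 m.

6.3 m

Two edge vectors: SP-1→SP-2 = (339, -66, 24), SP-1→SP-3 = (-167, -622, -317).
Normal n = (SP-1→SP-2) × (SP-1→SP-3) = (35850, 103455, -221880).
So ∂z/∂x = −n_x/n_z = 0.16157 and ∂z/∂y = −n_y/n_z = 0.46627.
|∇z| = √(a²+b²) = 0.49347, so dip δ = arctan(0.49347) = 26.26°.
True thickness = vertical thickness × cos δ = 7 × cos 26.26° = 6.3 m.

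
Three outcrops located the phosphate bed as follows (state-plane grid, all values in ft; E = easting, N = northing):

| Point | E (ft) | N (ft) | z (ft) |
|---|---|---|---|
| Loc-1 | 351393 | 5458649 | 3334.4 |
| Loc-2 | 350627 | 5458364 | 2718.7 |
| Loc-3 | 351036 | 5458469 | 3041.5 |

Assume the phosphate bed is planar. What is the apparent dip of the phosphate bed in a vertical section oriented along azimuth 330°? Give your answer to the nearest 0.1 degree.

15.1°

Two edge vectors: Loc-1→Loc-2 = (-766, -285, -615.7), Loc-1→Loc-3 = (-357, -180, -292.9).
Normal n = (Loc-1→Loc-2) × (Loc-1→Loc-3) = (-27349.5, -4556.5, 36135).
So ∂z/∂E = −n_x/n_z = 0.75687 and ∂z/∂N = −n_y/n_z = 0.12610.
Unit vector along 330° is (sin 330°, cos 330°) = (-0.5000, 0.8660).
Slope in that direction = a·(-0.5000) + b·(0.8660) = −0.26923.
Apparent dip = arctan|0.26923| = 15.1° (true dip is 37.5°, so apparent ≤ true as expected).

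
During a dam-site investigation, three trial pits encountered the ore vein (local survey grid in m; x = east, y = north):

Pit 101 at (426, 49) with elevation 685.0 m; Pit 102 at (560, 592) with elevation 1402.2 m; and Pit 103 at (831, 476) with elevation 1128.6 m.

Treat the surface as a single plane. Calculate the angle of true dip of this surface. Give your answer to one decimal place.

Let the plane be z = a·x + b·y + c.
Pit 102−Pit 101: 134a + 543b = 717.2;  Pit 103−Pit 101: 405a + 427b = 443.6.
Solving gives a = −0.40179, b = 1.41996.
Gradient magnitude |∇z| = √(a² + b²) = √(0.16143 + 2.01629) = 1.47571.
True dip = arctan(1.47571) = 55.9°, dipping toward SSE (azimuth ≈ 164°).

55.9°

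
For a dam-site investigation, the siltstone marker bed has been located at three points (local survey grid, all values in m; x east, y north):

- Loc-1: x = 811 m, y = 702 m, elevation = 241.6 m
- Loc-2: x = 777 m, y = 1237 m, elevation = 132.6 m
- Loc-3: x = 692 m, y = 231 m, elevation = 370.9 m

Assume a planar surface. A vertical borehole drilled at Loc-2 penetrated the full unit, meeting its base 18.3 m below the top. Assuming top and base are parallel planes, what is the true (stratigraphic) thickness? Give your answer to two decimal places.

17.47 m

Let the plane be z = a·x + b·y + c.
Loc-2−Loc-1: −34a + 535b = −109;  Loc-3−Loc-1: −119a − 471b = 129.3.
Solving gives a = −0.22385, b = −0.21796.
|∇z| = √(a²+b²) = 0.31244, so dip δ = arctan(0.31244) = 17.35°.
True thickness = vertical thickness × cos δ = 18.3 × cos 17.35° = 17.47 m.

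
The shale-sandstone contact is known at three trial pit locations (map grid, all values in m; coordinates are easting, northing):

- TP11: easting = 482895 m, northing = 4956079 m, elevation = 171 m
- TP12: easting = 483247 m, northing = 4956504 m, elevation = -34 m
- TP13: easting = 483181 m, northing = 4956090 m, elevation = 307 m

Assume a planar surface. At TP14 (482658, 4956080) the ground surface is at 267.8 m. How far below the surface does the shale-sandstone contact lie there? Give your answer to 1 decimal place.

Two edge vectors: TP11→TP12 = (352, 425, -205), TP11→TP13 = (286, 11, 136).
Normal n = (TP11→TP12) × (TP11→TP13) = (60055, -106502, -117678).
So ∂z/∂easting = −n_x/n_z = 0.510333282 and ∂z/∂northing = −n_y/n_z = −0.905028977.
Intercept c from TP11: 171 − 246437.39 + 4485395.11 = 4239128.72.
At (482658, 4956080): z_contact = 246316.44 − 4485396.01 + 4239128.72 = 49.15 m.
Depth below ground = 267.8 − 49.15 = 218.7 m.

218.7 m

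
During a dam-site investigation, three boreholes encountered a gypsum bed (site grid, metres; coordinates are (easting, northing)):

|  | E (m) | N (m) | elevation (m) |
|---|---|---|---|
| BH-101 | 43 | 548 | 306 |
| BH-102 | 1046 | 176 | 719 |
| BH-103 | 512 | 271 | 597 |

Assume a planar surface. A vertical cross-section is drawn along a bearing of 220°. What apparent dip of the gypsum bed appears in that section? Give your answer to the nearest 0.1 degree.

Let the plane be z = a·E + b·N + c.
BH-102−BH-101: 1003a − 372b = 413;  BH-103−BH-101: 469a − 277b = 291.
Solving gives a = 0.05949, b = −0.94982.
Unit vector along 220° is (sin 220°, cos 220°) = (-0.6428, -0.7660).
Slope in that direction = a·(-0.6428) + b·(-0.7660) = 0.68936.
Apparent dip = arctan|0.68936| = 34.6° (true dip is 43.6°, so apparent ≤ true as expected).

34.6°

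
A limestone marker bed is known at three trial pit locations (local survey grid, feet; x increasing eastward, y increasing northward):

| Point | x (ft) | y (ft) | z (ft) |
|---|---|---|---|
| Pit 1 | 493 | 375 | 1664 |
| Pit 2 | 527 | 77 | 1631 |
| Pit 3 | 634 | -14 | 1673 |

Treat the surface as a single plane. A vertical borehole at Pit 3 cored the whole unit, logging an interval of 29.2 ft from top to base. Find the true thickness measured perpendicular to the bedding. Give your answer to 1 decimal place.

Two edge vectors: Pit 1→Pit 2 = (34, -298, -33), Pit 1→Pit 3 = (141, -389, 9).
Normal n = (Pit 1→Pit 2) × (Pit 1→Pit 3) = (-15519, -4959, 28792).
So ∂z/∂x = −n_x/n_z = 0.53900 and ∂z/∂y = −n_y/n_z = 0.17224.
|∇z| = √(a²+b²) = 0.56585, so dip δ = arctan(0.56585) = 29.50°.
True thickness = vertical thickness × cos δ = 29.2 × cos 29.50° = 25.4 ft.

25.4 ft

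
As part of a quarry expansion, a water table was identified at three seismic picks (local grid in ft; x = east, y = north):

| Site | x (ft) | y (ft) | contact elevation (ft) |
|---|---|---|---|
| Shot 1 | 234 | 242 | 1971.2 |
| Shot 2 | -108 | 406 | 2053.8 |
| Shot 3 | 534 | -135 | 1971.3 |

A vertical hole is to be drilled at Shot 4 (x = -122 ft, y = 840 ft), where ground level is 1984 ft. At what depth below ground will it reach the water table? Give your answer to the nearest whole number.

Let the plane be z = a·x + b·y + c.
Shot 2−Shot 1: −342a + 164b = 82.6;  Shot 3−Shot 1: 300a − 377b = 0.1.
Solving gives a = −0.39076, b = −0.31121.
Then c = 1971.2 − a·234 − b·242 = 2137.95.
At (-122, 840): z_contact = 47.7 − 261.4 + 2137.95 = 1924.2 ft.
Depth below ground = 1984 − 1924.2 = 60 ft.

60 ft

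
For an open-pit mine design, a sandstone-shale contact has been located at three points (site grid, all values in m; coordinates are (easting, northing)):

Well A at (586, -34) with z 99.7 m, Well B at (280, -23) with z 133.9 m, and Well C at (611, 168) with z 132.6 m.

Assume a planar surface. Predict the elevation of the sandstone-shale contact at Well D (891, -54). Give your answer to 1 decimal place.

Two edge vectors: Well A→Well B = (-306, 11, 34.2), Well A→Well C = (25, 202, 32.9).
Normal n = (Well A→Well B) × (Well A→Well C) = (-6546.5, 10922.4, -62087).
So ∂z/∂E = −n_x/n_z = −0.10544 and ∂z/∂N = −n_y/n_z = 0.17592.
Intercept c from Well A: 99.7 + 61.79 + 5.98 = 167.47.
At (891, -54): z = −93.9 − 9.5 + 167.47 = 64.0 m.

64.0 m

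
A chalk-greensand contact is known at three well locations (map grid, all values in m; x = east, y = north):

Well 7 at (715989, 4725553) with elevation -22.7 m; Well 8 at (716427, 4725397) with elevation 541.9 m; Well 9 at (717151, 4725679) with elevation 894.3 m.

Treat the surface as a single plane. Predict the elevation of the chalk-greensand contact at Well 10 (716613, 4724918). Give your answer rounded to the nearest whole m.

1226 m

Let the plane be z = a·x + b·y + c.
Well 8−Well 7: 438a − 156b = 564.6;  Well 9−Well 7: 1162a + 126b = 917.
Solving gives a = 0.90582593, b = −1.07595027.
Then c = -22.7 − a·715989 − b·4725553 = 4435875.91.
At (716613, 4724918): z = 649126.6 − 5083776.8 + 4435875.91 = 1225.8 m.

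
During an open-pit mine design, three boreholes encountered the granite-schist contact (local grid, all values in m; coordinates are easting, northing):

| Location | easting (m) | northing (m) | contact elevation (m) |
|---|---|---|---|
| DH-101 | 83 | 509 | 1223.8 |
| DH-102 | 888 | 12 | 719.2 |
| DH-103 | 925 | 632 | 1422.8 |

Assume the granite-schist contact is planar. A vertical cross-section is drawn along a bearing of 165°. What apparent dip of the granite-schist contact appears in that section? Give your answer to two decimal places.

47.03°

Two edge vectors: DH-101→DH-102 = (805, -497, -504.6), DH-101→DH-103 = (842, 123, 199).
Normal n = (DH-101→DH-102) × (DH-101→DH-103) = (-36837.2, -585068.2, 517489).
So ∂z/∂easting = −n_x/n_z = 0.07118 and ∂z/∂northing = −n_y/n_z = 1.13059.
Unit vector along 165° is (sin 165°, cos 165°) = (0.2588, -0.9659).
Slope in that direction = a·(0.2588) + b·(-0.9659) = −1.07364.
Apparent dip = arctan|1.07364| = 47.03° (true dip is 48.6°, so apparent ≤ true as expected).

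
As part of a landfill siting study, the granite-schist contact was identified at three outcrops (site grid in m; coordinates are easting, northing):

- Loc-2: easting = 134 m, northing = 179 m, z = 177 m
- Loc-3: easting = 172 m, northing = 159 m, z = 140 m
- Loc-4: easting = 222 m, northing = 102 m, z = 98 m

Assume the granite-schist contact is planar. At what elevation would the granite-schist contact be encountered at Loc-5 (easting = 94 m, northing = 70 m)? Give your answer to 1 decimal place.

Let the plane be z = a·easting + b·northing + c.
Loc-3−Loc-2: 38a − 20b = −37;  Loc-4−Loc-2: 88a − 77b = −79.
Solving gives a = −1.08834, b = −0.21784.
Then c = 177 − a·134 − b·179 = 361.83.
At (94, 70): z = −102.3 − 15.2 + 361.83 = 244.3 m.

244.3 m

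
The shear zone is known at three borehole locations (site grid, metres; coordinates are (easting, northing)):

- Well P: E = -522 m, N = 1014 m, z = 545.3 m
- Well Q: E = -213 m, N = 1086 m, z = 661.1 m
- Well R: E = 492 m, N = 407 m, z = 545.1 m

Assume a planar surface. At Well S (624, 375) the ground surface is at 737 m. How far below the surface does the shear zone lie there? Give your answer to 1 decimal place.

170.7 m

Let the plane be z = a·E + b·N + c.
Well Q−Well P: 309a + 72b = 115.8;  Well R−Well P: 1014a − 607b = −0.2.
Solving gives a = 0.269701, b = 0.450868.
Then c = 545.3 − a·-522 − b·1014 = 228.90.
At (624, 375): z_contact = 168.29 + 169.08 + 228.90 = 566.27 m.
Depth below ground = 737 − 566.27 = 170.7 m.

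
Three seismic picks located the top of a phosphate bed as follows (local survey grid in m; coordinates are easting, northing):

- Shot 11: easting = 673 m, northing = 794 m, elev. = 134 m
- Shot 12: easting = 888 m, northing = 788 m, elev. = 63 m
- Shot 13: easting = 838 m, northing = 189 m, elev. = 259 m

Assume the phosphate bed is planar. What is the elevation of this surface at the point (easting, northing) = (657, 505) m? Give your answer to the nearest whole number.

Let the plane be z = a·easting + b·northing + c.
Shot 12−Shot 11: 215a − 6b = −71;  Shot 13−Shot 11: 165a − 605b = 125.
Solving gives a = −0.33858, b = −0.29895.
Then c = 134 − a·673 − b·794 = 599.23.
At (657, 505): z = −222.4 − 151.0 + 599.23 = 225.8 m.

226 m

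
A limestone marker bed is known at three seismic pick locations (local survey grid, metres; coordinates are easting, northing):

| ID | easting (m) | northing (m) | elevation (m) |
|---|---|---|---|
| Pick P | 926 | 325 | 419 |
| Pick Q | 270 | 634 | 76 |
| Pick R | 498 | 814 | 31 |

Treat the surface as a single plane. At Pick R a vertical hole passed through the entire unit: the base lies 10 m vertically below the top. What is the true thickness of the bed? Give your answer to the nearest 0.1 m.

Two edge vectors: Pick P→Pick Q = (-656, 309, -343), Pick P→Pick R = (-428, 489, -388).
Normal n = (Pick P→Pick Q) × (Pick P→Pick R) = (47835, -107724, -188532).
So ∂z/∂easting = −n_x/n_z = 0.25372 and ∂z/∂northing = −n_y/n_z = −0.57138.
|∇z| = √(a²+b²) = 0.62518, so dip δ = arctan(0.62518) = 32.01°.
True thickness = vertical thickness × cos δ = 10 × cos 32.01° = 8.5 m.

8.5 m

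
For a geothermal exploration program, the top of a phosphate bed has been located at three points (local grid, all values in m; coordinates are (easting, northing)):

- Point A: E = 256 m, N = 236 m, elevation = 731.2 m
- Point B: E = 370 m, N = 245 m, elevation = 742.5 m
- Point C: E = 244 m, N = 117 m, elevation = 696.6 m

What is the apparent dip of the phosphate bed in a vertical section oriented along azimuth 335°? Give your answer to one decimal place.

Let the plane be z = a·E + b·N + c.
Point B−Point A: 114a + 9b = 11.3;  Point C−Point A: −12a − 119b = −34.6.
Solving gives a = 0.07678, b = 0.28301.
Unit vector along 335° is (sin 335°, cos 335°) = (-0.4226, 0.9063).
Slope in that direction = a·(-0.4226) + b·(0.9063) = 0.22405.
Apparent dip = arctan|0.22405| = 12.6° (true dip is 16.3°, so apparent ≤ true as expected).

12.6°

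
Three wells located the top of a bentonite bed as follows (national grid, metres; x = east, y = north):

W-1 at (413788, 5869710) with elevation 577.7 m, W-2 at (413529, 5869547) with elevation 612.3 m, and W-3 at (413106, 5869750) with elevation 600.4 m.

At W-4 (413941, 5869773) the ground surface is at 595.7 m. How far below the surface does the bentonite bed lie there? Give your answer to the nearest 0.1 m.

33.6 m

Two edge vectors: W-1→W-2 = (-259, -163, 34.6), W-1→W-3 = (-682, 40, 22.7).
Normal n = (W-1→W-2) × (W-1→W-3) = (-5084.1, -17717.9, -121526).
So ∂z/∂x = −n_x/n_z = −0.041835492 and ∂z/∂y = −n_y/n_z = −0.145795138.
Intercept c from W-1: 577.7 + 17311.02 + 855775.18 = 873663.91.
At (413941, 5869773): z_contact = −17317.43 − 855784.37 + 873663.91 = 562.11 m.
Depth below ground = 595.7 − 562.11 = 33.6 m.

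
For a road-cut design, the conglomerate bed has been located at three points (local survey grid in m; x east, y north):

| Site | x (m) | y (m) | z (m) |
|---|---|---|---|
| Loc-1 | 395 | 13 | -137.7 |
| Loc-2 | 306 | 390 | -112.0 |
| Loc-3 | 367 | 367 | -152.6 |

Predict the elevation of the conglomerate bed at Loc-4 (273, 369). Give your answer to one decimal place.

Two edge vectors: Loc-1→Loc-2 = (-89, 377, 25.7), Loc-1→Loc-3 = (-28, 354, -14.9).
Normal n = (Loc-1→Loc-2) × (Loc-1→Loc-3) = (-14715.1, -2045.7, -20950).
So ∂z/∂x = −n_x/n_z = −0.70239 and ∂z/∂y = −n_y/n_z = −0.09765.
Intercept c from Loc-1: -137.7 + 277.44 + 1.27 = 141.01.
At (273, 369): z = −191.8 − 36.0 + 141.01 = -86.8 m.

-86.8 m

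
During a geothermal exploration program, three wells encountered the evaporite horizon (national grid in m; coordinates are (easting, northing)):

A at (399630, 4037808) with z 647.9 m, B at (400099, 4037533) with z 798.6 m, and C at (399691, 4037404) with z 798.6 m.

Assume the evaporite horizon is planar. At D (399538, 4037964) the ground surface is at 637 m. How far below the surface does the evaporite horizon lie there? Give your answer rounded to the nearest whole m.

55 m

Let the plane be z = a·E + b·N + c.
B−A: 469a − 275b = 150.7;  C−A: 61a − 404b = 150.7.
Solving gives a = 0.11256623, b = −0.35602342.
Then c = 647.9 − a·399630 − b·4037808 = 1393217.26.
At (399538, 4037964): z_contact = 44974.5 − 1437609.7 + 1393217.26 = 582.0 m.
Depth below ground = 637 − 582.0 = 55 m.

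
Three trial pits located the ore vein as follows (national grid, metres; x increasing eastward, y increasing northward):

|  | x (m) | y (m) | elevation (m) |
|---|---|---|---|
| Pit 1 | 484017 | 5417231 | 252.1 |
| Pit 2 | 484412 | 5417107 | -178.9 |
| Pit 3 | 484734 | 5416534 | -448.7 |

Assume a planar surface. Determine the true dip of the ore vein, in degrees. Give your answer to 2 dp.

Two edge vectors: Pit 1→Pit 2 = (395, -124, -431), Pit 1→Pit 3 = (717, -697, -700.8).
Normal n = (Pit 1→Pit 2) × (Pit 1→Pit 3) = (-213507.8, -32211, -186407).
So ∂z/∂x = −n_x/n_z = −1.14539 and ∂z/∂y = −n_y/n_z = −0.17280.
Gradient magnitude |∇z| = √(a² + b²) = √(1.31191 + 0.02986) = 1.15835.
True dip = arctan(1.15835) = 49.20°, dipping toward E (azimuth ≈ 081°).

49.20°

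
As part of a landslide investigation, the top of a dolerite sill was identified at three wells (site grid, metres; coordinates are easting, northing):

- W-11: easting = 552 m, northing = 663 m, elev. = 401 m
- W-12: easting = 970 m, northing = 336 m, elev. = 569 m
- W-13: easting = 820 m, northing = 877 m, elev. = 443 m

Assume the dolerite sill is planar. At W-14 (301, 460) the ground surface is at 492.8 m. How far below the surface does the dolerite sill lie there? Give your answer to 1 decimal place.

Two edge vectors: W-11→W-12 = (418, -327, 168), W-11→W-13 = (268, 214, 42).
Normal n = (W-11→W-12) × (W-11→W-13) = (-49686, 27468, 177088).
So ∂z/∂easting = −n_x/n_z = 0.28057 and ∂z/∂northing = −n_y/n_z = −0.15511.
Intercept c from W-11: 401 − 154.88 + 102.84 = 348.96.
At (301, 460): z_contact = 84.45 − 71.35 + 348.96 = 362.06 m.
Depth below ground = 492.8 − 362.06 = 130.7 m.

130.7 m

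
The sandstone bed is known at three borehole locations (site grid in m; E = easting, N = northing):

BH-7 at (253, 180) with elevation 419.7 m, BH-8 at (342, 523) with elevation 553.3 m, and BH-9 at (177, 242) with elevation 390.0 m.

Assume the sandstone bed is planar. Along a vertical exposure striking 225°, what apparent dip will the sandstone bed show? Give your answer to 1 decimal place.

Two edge vectors: BH-7→BH-8 = (89, 343, 133.6), BH-7→BH-9 = (-76, 62, -29.7).
Normal n = (BH-7→BH-8) × (BH-7→BH-9) = (-18470.3, -7510.3, 31586).
So ∂z/∂E = −n_x/n_z = 0.58476 and ∂z/∂N = −n_y/n_z = 0.23777.
Unit vector along 225° is (sin 225°, cos 225°) = (-0.7071, -0.7071).
Slope in that direction = a·(-0.7071) + b·(-0.7071) = −0.58162.
Apparent dip = arctan|0.58162| = 30.2° (true dip is 32.3°, so apparent ≤ true as expected).

30.2°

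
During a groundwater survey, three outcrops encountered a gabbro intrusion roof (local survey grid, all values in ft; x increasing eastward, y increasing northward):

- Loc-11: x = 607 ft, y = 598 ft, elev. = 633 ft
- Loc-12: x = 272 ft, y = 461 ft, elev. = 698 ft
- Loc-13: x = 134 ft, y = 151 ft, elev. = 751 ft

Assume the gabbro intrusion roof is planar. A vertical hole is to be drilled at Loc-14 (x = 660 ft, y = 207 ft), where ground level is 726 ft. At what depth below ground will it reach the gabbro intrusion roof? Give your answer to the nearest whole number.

61 ft

Two edge vectors: Loc-11→Loc-12 = (-335, -137, 65), Loc-11→Loc-13 = (-473, -447, 118).
Normal n = (Loc-11→Loc-12) × (Loc-11→Loc-13) = (12889, 8785, 84944).
So ∂z/∂x = −n_x/n_z = −0.15174 and ∂z/∂y = −n_y/n_z = −0.10342.
Intercept c from Loc-11: 633 + 92.10 + 61.85 = 786.95.
At (660, 207): z_contact = −100.1 − 21.4 + 786.95 = 665.4 ft.
Depth below ground = 726 − 665.4 = 61 ft.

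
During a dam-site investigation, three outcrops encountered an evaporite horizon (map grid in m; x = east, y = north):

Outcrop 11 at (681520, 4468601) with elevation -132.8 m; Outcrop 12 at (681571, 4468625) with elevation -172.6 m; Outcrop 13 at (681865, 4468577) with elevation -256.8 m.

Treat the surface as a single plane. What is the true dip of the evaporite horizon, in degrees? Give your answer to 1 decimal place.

Two edge vectors: Outcrop 11→Outcrop 12 = (51, 24, -39.8), Outcrop 11→Outcrop 13 = (345, -24, -124).
Normal n = (Outcrop 11→Outcrop 12) × (Outcrop 11→Outcrop 13) = (-3931.2, -7407, -9504).
So ∂z/∂x = −n_x/n_z = −0.41364 and ∂z/∂y = −n_y/n_z = −0.77936.
Gradient magnitude |∇z| = √(a² + b²) = √(0.17110 + 0.60740) = 0.88232.
True dip = arctan(0.88232) = 41.4°, dipping toward NNE (azimuth ≈ 028°).

41.4°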